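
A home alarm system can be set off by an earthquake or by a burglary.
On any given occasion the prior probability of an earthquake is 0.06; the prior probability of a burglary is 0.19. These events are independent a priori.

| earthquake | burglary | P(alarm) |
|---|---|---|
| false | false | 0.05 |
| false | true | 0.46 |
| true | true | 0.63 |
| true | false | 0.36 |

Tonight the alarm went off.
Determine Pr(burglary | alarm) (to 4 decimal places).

P(alarm) = 0.05*0.94*0.81 + 0.46*0.94*0.19 + 0.36*0.06*0.81 + 0.63*0.06*0.19 = 0.038070 + 0.082156 + 0.017496 + 0.007182 = 0.144904
Of this, 0.089338 comes from 0.082156 + 0.007182 (the burglary=true cases).
P(burglary | alarm) = 0.089338 / 0.144904 ≈ 0.6165

Pr(burglary | alarm) ≈ 0.6165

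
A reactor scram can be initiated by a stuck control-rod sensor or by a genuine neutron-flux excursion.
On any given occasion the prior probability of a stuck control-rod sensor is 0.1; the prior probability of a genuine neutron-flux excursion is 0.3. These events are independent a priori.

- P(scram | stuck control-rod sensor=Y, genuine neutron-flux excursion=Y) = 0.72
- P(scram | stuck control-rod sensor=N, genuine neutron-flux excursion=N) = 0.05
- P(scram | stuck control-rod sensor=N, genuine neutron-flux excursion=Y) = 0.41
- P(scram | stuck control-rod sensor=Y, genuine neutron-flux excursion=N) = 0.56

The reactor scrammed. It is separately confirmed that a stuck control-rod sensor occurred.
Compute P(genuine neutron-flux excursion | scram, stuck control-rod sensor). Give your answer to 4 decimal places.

P(genuine neutron-flux excursion | scram, stuck control-rod sensor) ≈ 0.3553

By total probability over both values of genuine neutron-flux excursion:
  P(scram | stuck control-rod sensor) = 0.56*0.7 + 0.72*0.3
        = 0.392000 + 0.216000 = 0.608000
The terms with genuine neutron-flux excursion present sum to 0.216000, so
  P(genuine neutron-flux excursion | scram, stuck control-rod sensor) = 0.216000 / 0.608000 ≈ 0.3553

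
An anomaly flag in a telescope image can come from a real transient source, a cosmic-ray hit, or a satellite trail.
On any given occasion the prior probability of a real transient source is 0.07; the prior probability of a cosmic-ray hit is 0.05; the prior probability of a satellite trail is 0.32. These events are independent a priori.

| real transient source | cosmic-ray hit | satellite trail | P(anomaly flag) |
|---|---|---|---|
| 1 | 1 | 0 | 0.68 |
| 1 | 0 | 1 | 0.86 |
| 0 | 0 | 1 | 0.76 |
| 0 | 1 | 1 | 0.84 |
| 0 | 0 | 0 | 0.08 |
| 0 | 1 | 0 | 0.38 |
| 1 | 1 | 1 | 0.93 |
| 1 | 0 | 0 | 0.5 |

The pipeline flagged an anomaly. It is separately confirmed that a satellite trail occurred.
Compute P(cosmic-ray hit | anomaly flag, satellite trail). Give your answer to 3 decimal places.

For the numerator, keep only cosmic-ray hit=true terms: 0.039060 + 0.003255 = 0.042315
Denominator P(anomaly flag | satellite trail): 0.76·0.93·0.95 + 0.84·0.93·0.05 + 0.86·0.07·0.95 + 0.93·0.07·0.05 = 0.770965
P(cosmic-ray hit | anomaly flag, satellite trail) = 0.042315/0.770965 ≈ 0.055

P(cosmic-ray hit | anomaly flag, satellite trail) ≈ 0.055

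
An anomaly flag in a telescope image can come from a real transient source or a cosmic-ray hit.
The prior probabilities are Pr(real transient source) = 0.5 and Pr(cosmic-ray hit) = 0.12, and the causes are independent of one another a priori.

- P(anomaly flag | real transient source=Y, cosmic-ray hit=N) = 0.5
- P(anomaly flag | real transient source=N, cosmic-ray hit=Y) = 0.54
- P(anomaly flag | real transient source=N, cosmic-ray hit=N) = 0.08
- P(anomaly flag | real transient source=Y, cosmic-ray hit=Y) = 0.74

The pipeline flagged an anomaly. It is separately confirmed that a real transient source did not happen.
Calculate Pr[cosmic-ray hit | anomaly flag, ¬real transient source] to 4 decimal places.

Sum P(anomaly flag|·) weighted by the priors over both values of cosmic-ray hit:
  P(anomaly flag | ¬real transient source) = 0.08*0.88 + 0.54*0.12
        = 0.070400 + 0.064800 = 0.135200
Configurations with cosmic-ray hit contribute 0.064800, so
  P(cosmic-ray hit | anomaly flag, ¬real transient source) = 0.064800 / 0.135200 ≈ 0.4793

Pr[cosmic-ray hit | anomaly flag, ¬real transient source] ≈ 0.4793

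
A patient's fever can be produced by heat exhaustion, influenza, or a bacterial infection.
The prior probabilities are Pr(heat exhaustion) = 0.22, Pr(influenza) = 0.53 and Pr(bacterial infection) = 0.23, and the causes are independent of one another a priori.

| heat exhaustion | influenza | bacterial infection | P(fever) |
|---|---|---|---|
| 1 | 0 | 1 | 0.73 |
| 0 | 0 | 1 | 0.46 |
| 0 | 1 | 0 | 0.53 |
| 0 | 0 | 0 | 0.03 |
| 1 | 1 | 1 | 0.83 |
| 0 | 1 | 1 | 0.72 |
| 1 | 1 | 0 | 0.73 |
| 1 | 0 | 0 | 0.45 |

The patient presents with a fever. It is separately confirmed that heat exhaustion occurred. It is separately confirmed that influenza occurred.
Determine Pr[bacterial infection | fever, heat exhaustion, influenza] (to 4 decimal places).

P(fever | heat exhaustion, influenza) = 0.73·0.77 + 0.83·0.23 = 0.562100 + 0.190900 = 0.753000
Restricting to configurations with bacterial infection present: 0.83·0.23 = 0.190900.
So P(bacterial infection | fever, heat exhaustion, influenza) = 0.190900/0.753000 ≈ 0.2535.

Pr[bacterial infection | fever, heat exhaustion, influenza] ≈ 0.2535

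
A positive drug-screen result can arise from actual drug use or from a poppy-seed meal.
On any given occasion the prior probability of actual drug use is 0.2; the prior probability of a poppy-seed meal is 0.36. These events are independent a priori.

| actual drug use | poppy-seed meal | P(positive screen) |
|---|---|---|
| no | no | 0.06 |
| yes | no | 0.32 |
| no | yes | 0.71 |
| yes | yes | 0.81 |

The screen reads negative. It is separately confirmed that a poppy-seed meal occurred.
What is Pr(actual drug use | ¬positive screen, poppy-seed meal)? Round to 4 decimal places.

Pr(actual drug use | ¬positive screen, poppy-seed meal) ≈ 0.1407

Weight on actual drug use=true, given the evidence: 0.19·0.2 = 0.038000
Denominator P(¬positive screen | poppy-seed meal): 0.29·0.8 + 0.19·0.2 = 0.270000
Posterior = 0.038000 / 0.270000 ≈ 0.1407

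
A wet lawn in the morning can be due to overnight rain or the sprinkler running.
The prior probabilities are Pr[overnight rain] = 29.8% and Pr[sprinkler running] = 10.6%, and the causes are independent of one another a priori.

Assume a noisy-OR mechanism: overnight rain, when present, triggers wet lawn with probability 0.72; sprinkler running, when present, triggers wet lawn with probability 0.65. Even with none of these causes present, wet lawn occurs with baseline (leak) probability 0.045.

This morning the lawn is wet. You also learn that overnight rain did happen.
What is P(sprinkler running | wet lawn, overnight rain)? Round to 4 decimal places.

P(sprinkler running | wet lawn, overnight rain) ≈ 0.1279

Under noisy-OR, P(wet lawn | causes) = 1 − (1−0.045)·∏(1−qᵢ) over the active causes.
For the numerator, keep only sprinkler running=true terms: 0.90641·0.106 = 0.096079
The normalizing constant is 0.7326·0.894 + 0.90641·0.106 = 0.751023
Posterior = 0.096079 / 0.751023 ≈ 0.1279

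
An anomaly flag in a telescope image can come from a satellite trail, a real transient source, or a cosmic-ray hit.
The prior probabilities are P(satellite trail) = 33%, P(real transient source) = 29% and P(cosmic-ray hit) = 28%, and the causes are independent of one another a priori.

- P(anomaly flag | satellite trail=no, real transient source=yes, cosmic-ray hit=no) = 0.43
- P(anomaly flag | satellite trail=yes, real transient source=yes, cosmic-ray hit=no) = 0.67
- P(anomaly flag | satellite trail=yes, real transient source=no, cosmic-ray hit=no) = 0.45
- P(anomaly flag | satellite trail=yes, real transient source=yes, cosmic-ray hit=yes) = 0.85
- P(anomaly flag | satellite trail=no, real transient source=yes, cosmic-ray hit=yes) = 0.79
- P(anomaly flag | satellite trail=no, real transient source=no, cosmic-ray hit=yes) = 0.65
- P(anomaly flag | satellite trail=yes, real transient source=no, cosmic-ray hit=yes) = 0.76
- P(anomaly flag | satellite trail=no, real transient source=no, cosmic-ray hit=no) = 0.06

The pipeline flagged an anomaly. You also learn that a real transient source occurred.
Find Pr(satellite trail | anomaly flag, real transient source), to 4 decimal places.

Pr(satellite trail | anomaly flag, real transient source) ≈ 0.4006

P(anomaly flag | real transient source) = 0.43×0.67×0.72 + 0.79×0.67×0.28 + 0.67×0.33×0.72 + 0.85×0.33×0.28 = 0.207432 + 0.148204 + 0.159192 + 0.078540 = 0.593368
The satellite trail-present share is 0.159192 + 0.078540 = 0.237732.
P(satellite trail | anomaly flag, real transient source) = 0.237732 / 0.593368 ≈ 0.4006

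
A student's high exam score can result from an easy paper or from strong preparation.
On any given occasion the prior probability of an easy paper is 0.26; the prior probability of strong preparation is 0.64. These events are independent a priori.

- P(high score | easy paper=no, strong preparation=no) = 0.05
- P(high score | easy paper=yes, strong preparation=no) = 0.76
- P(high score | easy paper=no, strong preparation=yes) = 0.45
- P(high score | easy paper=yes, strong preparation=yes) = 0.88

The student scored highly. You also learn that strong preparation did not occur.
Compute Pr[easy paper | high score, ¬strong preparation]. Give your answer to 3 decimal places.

Pr[easy paper | high score, ¬strong preparation] ≈ 0.842

By total probability over both values of easy paper:
  P(high score | ¬strong preparation) = 0.05·0.74 + 0.76·0.26
        = 0.037000 + 0.197600 = 0.234600
Keeping only the easy paper-present terms gives 0.197600, so
  P(easy paper | high score, ¬strong preparation) = 0.197600 / 0.234600 ≈ 0.842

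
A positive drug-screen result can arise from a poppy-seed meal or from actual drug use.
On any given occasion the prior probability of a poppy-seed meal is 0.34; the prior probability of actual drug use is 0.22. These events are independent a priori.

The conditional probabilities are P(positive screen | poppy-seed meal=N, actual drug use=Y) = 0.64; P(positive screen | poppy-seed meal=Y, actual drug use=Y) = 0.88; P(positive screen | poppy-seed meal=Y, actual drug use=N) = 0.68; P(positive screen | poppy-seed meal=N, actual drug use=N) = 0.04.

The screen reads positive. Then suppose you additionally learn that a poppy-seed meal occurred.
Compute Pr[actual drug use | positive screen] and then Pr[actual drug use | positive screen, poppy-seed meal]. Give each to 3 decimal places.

Pr[actual drug use | positive screen] ≈ 0.441; Pr[actual drug use | positive screen, poppy-seed meal] ≈ 0.267

Weight on actual drug use=true, given the evidence: 0.092928 + 0.065824 = 0.158752
The normalizing constant is 0.04·0.66·0.78 + 0.64·0.66·0.22 + 0.68·0.34·0.78 + 0.88·0.34·0.22 = 0.359680
Posterior = 0.158752 / 0.359680 ≈ 0.441

With the extra evidence:
P(positive screen | poppy-seed meal) = 0.68*0.78 + 0.88*0.22 = 0.530400 + 0.193600 = 0.724000
The actual drug use-present share is 0.88*0.22 = 0.193600.
So P(actual drug use | positive screen, poppy-seed meal) = 0.193600/0.724000 ≈ 0.267.
The drop from 0.441 to 0.267 is the explaining-away (discounting) effect.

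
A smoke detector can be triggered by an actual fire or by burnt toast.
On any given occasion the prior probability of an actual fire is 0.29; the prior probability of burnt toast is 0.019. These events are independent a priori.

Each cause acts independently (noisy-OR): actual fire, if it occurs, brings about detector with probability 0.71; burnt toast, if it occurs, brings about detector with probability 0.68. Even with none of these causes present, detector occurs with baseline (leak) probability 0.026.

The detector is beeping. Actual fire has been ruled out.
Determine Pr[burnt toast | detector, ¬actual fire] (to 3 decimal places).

Under noisy-OR, P(detector | causes) = 1 − (1−0.026)·∏(1−qᵢ) over the active causes.
P(detector | ¬actual fire) = 0.026*0.981 + 0.68832*0.019 = 0.025506 + 0.013078 = 0.038584
Of this, 0.013078 comes from 0.68832*0.019 (the burnt toast=true cases).
Hence the posterior is 0.013078/0.038584 ≈ 0.339.

Pr[burnt toast | detector, ¬actual fire] ≈ 0.339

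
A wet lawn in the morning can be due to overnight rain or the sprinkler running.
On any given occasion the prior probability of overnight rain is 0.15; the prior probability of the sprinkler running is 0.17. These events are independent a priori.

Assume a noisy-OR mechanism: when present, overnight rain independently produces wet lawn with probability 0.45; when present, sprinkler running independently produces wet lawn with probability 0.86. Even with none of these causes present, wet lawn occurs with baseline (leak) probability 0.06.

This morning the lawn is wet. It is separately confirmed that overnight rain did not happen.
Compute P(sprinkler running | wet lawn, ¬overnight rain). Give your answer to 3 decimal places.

Under noisy-OR, P(wet lawn | causes) = 1 − (1−0.06)·∏(1−qᵢ) over the active causes.
Weight on sprinkler running=true, given the evidence: 0.8684·0.17 = 0.147628
Normalizer over all consistent configurations: 0.06·0.83 + 0.8684·0.17 = 0.197428
Posterior = 0.147628 / 0.197428 ≈ 0.748

P(sprinkler running | wet lawn, ¬overnight rain) ≈ 0.748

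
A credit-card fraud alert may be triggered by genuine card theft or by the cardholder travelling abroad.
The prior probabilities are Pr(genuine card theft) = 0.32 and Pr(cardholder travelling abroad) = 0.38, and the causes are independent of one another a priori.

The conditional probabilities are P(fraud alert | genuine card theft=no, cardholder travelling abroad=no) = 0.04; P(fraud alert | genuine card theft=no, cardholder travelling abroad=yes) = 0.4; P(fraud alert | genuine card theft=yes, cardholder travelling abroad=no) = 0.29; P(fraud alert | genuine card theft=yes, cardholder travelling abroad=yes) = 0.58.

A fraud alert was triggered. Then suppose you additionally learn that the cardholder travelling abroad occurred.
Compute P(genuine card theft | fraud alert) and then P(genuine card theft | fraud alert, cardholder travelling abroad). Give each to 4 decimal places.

P(genuine card theft | fraud alert) ≈ 0.5158; P(genuine card theft | fraud alert, cardholder travelling abroad) ≈ 0.4056

P(fraud alert) = 0.04*0.68*0.62 + 0.4*0.68*0.38 + 0.29*0.32*0.62 + 0.58*0.32*0.38 = 0.016864 + 0.103360 + 0.057536 + 0.070528 = 0.248288
Restricting to configurations with genuine card theft present: 0.057536 + 0.070528 = 0.128064.
P(genuine card theft | fraud alert) = 0.128064 / 0.248288 ≈ 0.5158

Now condition on the additional information:
Numerator (weight on configurations with genuine card theft): 0.58*0.32 = 0.185600
Denominator P(fraud alert | cardholder travelling abroad): 0.4*0.68 + 0.58*0.32 = 0.457600
P(genuine card theft | fraud alert, cardholder travelling abroad) = 0.185600/0.457600 ≈ 0.4056
The drop from 0.5158 to 0.4056 is the explaining-away (discounting) effect.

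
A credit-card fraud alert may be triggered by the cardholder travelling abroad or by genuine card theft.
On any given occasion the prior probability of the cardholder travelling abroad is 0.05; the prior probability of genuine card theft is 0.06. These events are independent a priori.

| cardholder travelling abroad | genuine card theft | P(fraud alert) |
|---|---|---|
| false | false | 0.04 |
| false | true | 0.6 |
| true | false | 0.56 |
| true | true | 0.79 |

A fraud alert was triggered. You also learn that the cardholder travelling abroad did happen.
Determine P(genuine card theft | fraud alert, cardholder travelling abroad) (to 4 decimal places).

Enumerate both values of genuine card theft and weight by the priors:
  P(fraud alert | cardholder travelling abroad) = 0.56×0.94 + 0.79×0.06
        = 0.526400 + 0.047400 = 0.573800
Keeping only the genuine card theft-present terms gives 0.047400, so
  P(genuine card theft | fraud alert, cardholder travelling abroad) = 0.047400 / 0.573800 ≈ 0.0826

P(genuine card theft | fraud alert, cardholder travelling abroad) ≈ 0.0826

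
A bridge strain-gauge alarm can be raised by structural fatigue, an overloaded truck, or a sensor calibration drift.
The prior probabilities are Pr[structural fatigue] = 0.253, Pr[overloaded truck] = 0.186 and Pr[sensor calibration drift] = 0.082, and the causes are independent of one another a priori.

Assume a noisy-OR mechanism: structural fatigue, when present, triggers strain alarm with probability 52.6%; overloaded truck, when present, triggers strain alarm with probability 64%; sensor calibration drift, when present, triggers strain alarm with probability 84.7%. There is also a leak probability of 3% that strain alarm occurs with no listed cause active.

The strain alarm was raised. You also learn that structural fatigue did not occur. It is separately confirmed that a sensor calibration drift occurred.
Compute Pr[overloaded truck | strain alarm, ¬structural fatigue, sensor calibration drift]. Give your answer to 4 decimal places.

Pr[overloaded truck | strain alarm, ¬structural fatigue, sensor calibration drift] ≈ 0.2025

Under noisy-OR, P(strain alarm | causes) = 1 − (1−0.03)·∏(1−qᵢ) over the active causes.
P(strain alarm | ¬structural fatigue, sensor calibration drift) = 0.85159·0.814 + 0.946572·0.186 = 0.693194 + 0.176062 = 0.869256
Restricting to configurations with overloaded truck present: 0.946572·0.186 = 0.176062.
P(overloaded truck | strain alarm, ¬structural fatigue, sensor calibration drift) = 0.176062 / 0.869256 ≈ 0.2025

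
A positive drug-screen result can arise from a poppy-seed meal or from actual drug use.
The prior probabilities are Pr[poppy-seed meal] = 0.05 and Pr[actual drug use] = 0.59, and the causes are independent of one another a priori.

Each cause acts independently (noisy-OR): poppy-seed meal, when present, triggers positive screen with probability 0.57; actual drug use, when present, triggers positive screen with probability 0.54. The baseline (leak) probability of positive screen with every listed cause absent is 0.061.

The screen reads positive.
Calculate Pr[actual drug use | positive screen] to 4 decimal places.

Pr[actual drug use | positive screen] ≈ 0.9049

Under noisy-OR, P(positive screen | causes) = 1 − (1−0.061)·∏(1−qᵢ) over the active causes.
Enumerate the 4 (poppy-seed meal, actual drug use) configurations and weight by the priors:
  P(positive screen) = 0.061·0.95·0.41 + 0.56806·0.95·0.59 + 0.59623·0.05·0.41 + 0.814266·0.05·0.59
        = 0.023759 + 0.318398 + 0.012223 + 0.024021 = 0.378401
Keeping only the actual drug use-present terms gives 0.342419, so
  P(actual drug use | positive screen) = 0.342419 / 0.378401 ≈ 0.9049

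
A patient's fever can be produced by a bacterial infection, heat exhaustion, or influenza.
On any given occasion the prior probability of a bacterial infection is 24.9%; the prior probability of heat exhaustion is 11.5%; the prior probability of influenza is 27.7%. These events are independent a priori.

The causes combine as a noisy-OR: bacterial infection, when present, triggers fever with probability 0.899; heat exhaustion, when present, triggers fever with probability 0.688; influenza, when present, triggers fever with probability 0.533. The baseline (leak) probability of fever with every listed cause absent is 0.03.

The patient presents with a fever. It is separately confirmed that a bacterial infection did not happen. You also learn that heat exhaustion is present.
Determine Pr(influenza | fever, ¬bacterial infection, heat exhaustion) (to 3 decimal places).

Under noisy-OR, P(fever | causes) = 1 − (1−0.03)·∏(1−qᵢ) over the active causes.
Weight on influenza=true, given the evidence: 0.858667×0.277 = 0.237851
Denominator P(fever | ¬bacterial infection, heat exhaustion): 0.69736×0.723 + 0.858667×0.277 = 0.742042
P(influenza | fever, ¬bacterial infection, heat exhaustion) = 0.237851/0.742042 ≈ 0.321

Pr(influenza | fever, ¬bacterial infection, heat exhaustion) ≈ 0.321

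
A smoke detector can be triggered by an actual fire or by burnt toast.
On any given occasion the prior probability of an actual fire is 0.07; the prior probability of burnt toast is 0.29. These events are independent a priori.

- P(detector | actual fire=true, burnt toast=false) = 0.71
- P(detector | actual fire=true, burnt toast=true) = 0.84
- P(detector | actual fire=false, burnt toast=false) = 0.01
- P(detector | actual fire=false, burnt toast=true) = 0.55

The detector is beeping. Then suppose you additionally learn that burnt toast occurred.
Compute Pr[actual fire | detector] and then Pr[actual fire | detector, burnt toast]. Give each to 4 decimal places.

Pr[actual fire | detector] ≈ 0.2525; Pr[actual fire | detector, burnt toast] ≈ 0.1031

Enumerate the 4 (actual fire, burnt toast) configurations and weight by the priors:
  P(detector) = 0.01*0.93*0.71 + 0.55*0.93*0.29 + 0.71*0.07*0.71 + 0.84*0.07*0.29
        = 0.006603 + 0.148335 + 0.035287 + 0.017052 = 0.207277
The terms with actual fire present sum to 0.052339, so
  P(actual fire | detector) = 0.052339 / 0.207277 ≈ 0.2525

Now condition on the additional information:
By total probability over both values of actual fire:
  P(detector | burnt toast) = 0.55·0.93 + 0.84·0.07
        = 0.511500 + 0.058800 = 0.570300
The terms with actual fire present sum to 0.058800, so
  P(actual fire | detector, burnt toast) = 0.058800 / 0.570300 ≈ 0.1031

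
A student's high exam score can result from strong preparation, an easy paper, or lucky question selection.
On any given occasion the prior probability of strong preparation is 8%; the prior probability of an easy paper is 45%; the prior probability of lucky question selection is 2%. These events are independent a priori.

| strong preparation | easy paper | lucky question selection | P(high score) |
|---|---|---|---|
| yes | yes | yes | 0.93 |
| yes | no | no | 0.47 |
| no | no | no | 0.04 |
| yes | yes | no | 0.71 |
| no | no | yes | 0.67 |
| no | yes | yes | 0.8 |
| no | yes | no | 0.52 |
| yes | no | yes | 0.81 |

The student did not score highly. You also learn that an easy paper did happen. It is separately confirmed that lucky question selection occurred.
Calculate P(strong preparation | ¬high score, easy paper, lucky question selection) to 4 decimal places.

P(strong preparation | ¬high score, easy paper, lucky question selection) ≈ 0.0295

Weight on strong preparation=true, given the evidence: 0.07·0.08 = 0.005600
Normalizer over all consistent configurations: 0.2·0.92 + 0.07·0.08 = 0.189600
P(strong preparation | ¬high score, easy paper, lucky question selection) = 0.005600/0.189600 ≈ 0.0295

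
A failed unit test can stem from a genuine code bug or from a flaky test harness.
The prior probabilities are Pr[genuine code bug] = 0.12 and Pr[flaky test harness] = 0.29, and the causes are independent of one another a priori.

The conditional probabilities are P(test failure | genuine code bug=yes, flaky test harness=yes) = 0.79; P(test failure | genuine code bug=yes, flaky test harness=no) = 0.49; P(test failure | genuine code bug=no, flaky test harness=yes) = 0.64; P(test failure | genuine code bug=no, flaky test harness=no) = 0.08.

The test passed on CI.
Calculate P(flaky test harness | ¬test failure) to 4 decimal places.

Enumerate the 4 (genuine code bug, flaky test harness) configurations and weight by the priors:
  P(¬test failure) = 0.92*0.88*0.71 + 0.36*0.88*0.29 + 0.51*0.12*0.71 + 0.21*0.12*0.29
        = 0.574816 + 0.091872 + 0.043452 + 0.007308 = 0.717448
Configurations with flaky test harness contribute 0.099180, so
  P(flaky test harness | ¬test failure) = 0.099180 / 0.717448 ≈ 0.1382

P(flaky test harness | ¬test failure) ≈ 0.1382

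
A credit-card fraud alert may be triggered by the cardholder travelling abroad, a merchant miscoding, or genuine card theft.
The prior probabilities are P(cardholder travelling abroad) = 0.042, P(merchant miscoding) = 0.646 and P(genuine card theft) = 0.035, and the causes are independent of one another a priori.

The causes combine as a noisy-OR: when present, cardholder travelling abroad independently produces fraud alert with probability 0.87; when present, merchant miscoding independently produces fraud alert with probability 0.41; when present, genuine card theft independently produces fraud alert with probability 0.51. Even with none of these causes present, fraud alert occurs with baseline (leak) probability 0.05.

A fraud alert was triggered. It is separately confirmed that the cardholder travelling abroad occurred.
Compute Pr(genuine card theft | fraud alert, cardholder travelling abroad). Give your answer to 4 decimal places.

Under noisy-OR, P(fraud alert | causes) = 1 − (1−0.05)·∏(1−qᵢ) over the active causes.
P(fraud alert | cardholder travelling abroad) = 0.8765*0.354*0.965 + 0.939485*0.354*0.035 + 0.927135*0.646*0.965 + 0.964296*0.646*0.035 = 0.299421 + 0.011640 + 0.577967 + 0.021803 = 0.910831
The genuine card theft-present share is 0.011640 + 0.021803 = 0.033443.
So P(genuine card theft | fraud alert, cardholder travelling abroad) = 0.033443/0.910831 ≈ 0.0367.

Pr(genuine card theft | fraud alert, cardholder travelling abroad) ≈ 0.0367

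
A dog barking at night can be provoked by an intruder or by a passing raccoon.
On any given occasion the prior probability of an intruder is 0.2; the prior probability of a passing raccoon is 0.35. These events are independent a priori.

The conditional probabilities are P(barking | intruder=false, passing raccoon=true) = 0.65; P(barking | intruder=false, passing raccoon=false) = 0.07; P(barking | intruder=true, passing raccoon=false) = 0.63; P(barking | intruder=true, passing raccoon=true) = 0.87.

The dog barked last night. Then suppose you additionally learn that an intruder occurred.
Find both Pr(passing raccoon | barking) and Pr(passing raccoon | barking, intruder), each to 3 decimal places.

Sum P(barking|·) weighted by the priors over the 4 (intruder, passing raccoon) configurations:
  P(barking) = 0.07*0.8*0.65 + 0.65*0.8*0.35 + 0.63*0.2*0.65 + 0.87*0.2*0.35
        = 0.036400 + 0.182000 + 0.081900 + 0.060900 = 0.361200
Configurations with passing raccoon contribute 0.242900, so
  P(passing raccoon | barking) = 0.242900 / 0.361200 ≈ 0.672

With the extra evidence:
By total probability over both values of passing raccoon:
  P(barking | intruder) = 0.63·0.65 + 0.87·0.35
        = 0.409500 + 0.304500 = 0.714000
Configurations with passing raccoon contribute 0.304500, so
  P(passing raccoon | barking, intruder) = 0.304500 / 0.714000 ≈ 0.426

Pr(passing raccoon | barking) ≈ 0.672; Pr(passing raccoon | barking, intruder) ≈ 0.426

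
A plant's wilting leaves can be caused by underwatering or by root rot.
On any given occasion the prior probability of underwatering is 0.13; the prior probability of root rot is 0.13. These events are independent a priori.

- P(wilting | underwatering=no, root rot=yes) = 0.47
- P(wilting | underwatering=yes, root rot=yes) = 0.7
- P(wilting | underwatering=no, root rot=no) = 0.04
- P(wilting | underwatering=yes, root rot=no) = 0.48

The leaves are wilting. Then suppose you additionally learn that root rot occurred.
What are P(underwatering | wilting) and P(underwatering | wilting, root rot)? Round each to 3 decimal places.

P(underwatering | wilting) ≈ 0.442; P(underwatering | wilting, root rot) ≈ 0.182

By total probability over the 4 (underwatering, root rot) configurations:
  P(wilting) = 0.04*0.87*0.87 + 0.47*0.87*0.13 + 0.48*0.13*0.87 + 0.7*0.13*0.13
        = 0.030276 + 0.053157 + 0.054288 + 0.011830 = 0.149551
Configurations with underwatering contribute 0.066118, so
  P(underwatering | wilting) = 0.066118 / 0.149551 ≈ 0.442

Now condition on the additional information:
For the numerator, keep only underwatering=true terms: 0.7*0.13 = 0.091000
The normalizing constant is 0.47*0.87 + 0.7*0.13 = 0.499900
P(underwatering | wilting, root rot) = 0.091000/0.499900 ≈ 0.182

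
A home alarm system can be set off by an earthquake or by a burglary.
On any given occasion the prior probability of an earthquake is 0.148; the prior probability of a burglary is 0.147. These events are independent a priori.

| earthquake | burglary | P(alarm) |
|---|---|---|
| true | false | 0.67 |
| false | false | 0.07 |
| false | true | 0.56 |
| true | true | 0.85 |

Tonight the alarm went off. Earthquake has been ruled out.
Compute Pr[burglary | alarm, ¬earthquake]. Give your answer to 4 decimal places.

Pr[burglary | alarm, ¬earthquake] ≈ 0.5796

Numerator (weight on configurations with burglary): 0.56×0.147 = 0.082320
The normalizing constant is 0.07×0.853 + 0.56×0.147 = 0.142030
Posterior = 0.082320 / 0.142030 ≈ 0.5796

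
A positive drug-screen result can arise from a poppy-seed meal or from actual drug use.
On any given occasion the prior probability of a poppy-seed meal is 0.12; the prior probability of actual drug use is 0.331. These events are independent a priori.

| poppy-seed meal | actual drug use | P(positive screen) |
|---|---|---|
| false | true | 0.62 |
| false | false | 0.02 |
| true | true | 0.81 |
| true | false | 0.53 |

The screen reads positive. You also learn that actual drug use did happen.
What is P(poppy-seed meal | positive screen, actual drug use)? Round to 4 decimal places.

Enumerate both values of poppy-seed meal and weight by the priors:
  P(positive screen | actual drug use) = 0.62*0.88 + 0.81*0.12
        = 0.545600 + 0.097200 = 0.642800
Keeping only the poppy-seed meal-present terms gives 0.097200, so
  P(poppy-seed meal | positive screen, actual drug use) = 0.097200 / 0.642800 ≈ 0.1512

P(poppy-seed meal | positive screen, actual drug use) ≈ 0.1512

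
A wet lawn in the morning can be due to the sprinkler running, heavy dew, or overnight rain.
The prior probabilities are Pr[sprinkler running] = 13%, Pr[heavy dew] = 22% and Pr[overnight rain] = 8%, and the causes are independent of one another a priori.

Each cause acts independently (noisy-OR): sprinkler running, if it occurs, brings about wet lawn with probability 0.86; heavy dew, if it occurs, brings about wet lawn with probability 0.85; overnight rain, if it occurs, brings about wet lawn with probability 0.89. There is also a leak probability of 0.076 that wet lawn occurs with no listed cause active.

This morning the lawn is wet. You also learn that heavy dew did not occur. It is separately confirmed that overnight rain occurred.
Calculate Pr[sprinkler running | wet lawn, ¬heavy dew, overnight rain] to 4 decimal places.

Pr[sprinkler running | wet lawn, ¬heavy dew, overnight rain] ≈ 0.1409

Under noisy-OR, P(wet lawn | causes) = 1 − (1−0.076)·∏(1−qᵢ) over the active causes.
P(wet lawn | ¬heavy dew, overnight rain) = 0.89836·0.87 + 0.98577·0.13 = 0.781573 + 0.128150 = 0.909723
Of this, 0.128150 comes from 0.98577·0.13 (the sprinkler running=true cases).
So P(sprinkler running | wet lawn, ¬heavy dew, overnight rain) = 0.128150/0.909723 ≈ 0.1409.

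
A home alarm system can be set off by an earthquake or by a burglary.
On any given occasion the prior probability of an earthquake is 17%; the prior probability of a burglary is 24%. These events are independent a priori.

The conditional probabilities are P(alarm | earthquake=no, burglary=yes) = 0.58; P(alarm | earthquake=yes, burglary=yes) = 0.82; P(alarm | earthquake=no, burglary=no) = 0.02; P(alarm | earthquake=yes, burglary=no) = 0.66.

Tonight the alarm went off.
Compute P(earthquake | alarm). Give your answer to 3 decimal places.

P(earthquake | alarm) ≈ 0.481

Sum P(alarm|·) weighted by the priors over the 4 (earthquake, burglary) configurations:
  P(alarm) = 0.02×0.83×0.76 + 0.58×0.83×0.24 + 0.66×0.17×0.76 + 0.82×0.17×0.24
        = 0.012616 + 0.115536 + 0.085272 + 0.033456 = 0.246880
Keeping only the earthquake-present terms gives 0.118728, so
  P(earthquake | alarm) = 0.118728 / 0.246880 ≈ 0.481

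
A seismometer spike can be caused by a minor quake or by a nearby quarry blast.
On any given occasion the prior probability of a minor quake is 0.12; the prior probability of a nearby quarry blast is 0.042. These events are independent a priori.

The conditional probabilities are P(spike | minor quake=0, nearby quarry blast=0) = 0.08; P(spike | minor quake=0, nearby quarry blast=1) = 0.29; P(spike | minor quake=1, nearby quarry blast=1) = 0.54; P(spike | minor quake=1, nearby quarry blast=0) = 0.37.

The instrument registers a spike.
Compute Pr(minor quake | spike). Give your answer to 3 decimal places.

Pr(minor quake | spike) ≈ 0.367

Enumerate the 4 (minor quake, nearby quarry blast) configurations and weight by the priors:
  P(spike) = 0.08·0.88·0.958 + 0.29·0.88·0.042 + 0.37·0.12·0.958 + 0.54·0.12·0.042
        = 0.067443 + 0.010718 + 0.042535 + 0.002722 = 0.123418
The terms with minor quake present sum to 0.045257, so
  P(minor quake | spike) = 0.045257 / 0.123418 ≈ 0.367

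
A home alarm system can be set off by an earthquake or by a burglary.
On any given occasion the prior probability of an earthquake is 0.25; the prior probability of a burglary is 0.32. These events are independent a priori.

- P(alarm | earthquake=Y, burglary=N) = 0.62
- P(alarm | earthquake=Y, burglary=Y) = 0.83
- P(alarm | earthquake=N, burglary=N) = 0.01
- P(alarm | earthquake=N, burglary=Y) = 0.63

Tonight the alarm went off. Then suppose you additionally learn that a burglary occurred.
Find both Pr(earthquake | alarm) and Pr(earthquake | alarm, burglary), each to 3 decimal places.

Pr(earthquake | alarm) ≈ 0.524; Pr(earthquake | alarm, burglary) ≈ 0.305

Enumerate the 4 (earthquake, burglary) configurations and weight by the priors:
  P(alarm) = 0.01×0.75×0.68 + 0.63×0.75×0.32 + 0.62×0.25×0.68 + 0.83×0.25×0.32
        = 0.005100 + 0.151200 + 0.105400 + 0.066400 = 0.328100
Configurations with earthquake contribute 0.171800, so
  P(earthquake | alarm) = 0.171800 / 0.328100 ≈ 0.524

With the extra evidence:
P(alarm | burglary) = 0.63·0.75 + 0.83·0.25 = 0.472500 + 0.207500 = 0.680000
Restricting to configurations with earthquake present: 0.83·0.25 = 0.207500.
Hence the posterior is 0.207500/0.680000 ≈ 0.305.
Conditioning on burglary lowers the posterior on earthquake: the classic explaining-away effect in a common-effect structure.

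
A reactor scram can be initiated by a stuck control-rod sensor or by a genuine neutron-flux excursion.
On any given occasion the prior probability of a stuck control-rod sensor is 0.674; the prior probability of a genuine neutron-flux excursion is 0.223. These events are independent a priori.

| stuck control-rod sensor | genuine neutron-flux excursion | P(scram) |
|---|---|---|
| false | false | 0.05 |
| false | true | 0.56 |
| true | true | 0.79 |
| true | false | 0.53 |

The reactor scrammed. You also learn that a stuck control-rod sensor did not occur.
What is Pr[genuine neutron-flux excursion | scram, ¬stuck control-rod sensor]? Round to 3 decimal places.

P(scram | ¬stuck control-rod sensor) = 0.05×0.777 + 0.56×0.223 = 0.038850 + 0.124880 = 0.163730
Restricting to configurations with genuine neutron-flux excursion present: 0.56×0.223 = 0.124880.
So P(genuine neutron-flux excursion | scram, ¬stuck control-rod sensor) = 0.124880/0.163730 ≈ 0.763.

Pr[genuine neutron-flux excursion | scram, ¬stuck control-rod sensor] ≈ 0.763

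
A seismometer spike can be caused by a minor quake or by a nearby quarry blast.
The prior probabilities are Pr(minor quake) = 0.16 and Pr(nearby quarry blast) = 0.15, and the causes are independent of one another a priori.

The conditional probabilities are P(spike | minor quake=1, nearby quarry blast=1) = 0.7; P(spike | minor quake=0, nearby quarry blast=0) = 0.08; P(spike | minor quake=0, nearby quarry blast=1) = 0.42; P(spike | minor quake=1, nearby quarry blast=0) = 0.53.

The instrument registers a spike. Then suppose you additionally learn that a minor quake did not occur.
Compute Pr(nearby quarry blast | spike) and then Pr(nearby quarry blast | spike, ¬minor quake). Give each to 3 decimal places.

Pr(nearby quarry blast | spike) ≈ 0.350; Pr(nearby quarry blast | spike, ¬minor quake) ≈ 0.481

P(spike) = 0.08×0.84×0.85 + 0.42×0.84×0.15 + 0.53×0.16×0.85 + 0.7×0.16×0.15 = 0.057120 + 0.052920 + 0.072080 + 0.016800 = 0.198920
Restricting to configurations with nearby quarry blast present: 0.052920 + 0.016800 = 0.069720.
So P(nearby quarry blast | spike) = 0.069720/0.198920 ≈ 0.350.

Now condition on the additional information:
P(spike | ¬minor quake) = 0.08*0.85 + 0.42*0.15 = 0.068000 + 0.063000 = 0.131000
Restricting to configurations with nearby quarry blast present: 0.42*0.15 = 0.063000.
Hence the posterior is 0.063000/0.131000 ≈ 0.481.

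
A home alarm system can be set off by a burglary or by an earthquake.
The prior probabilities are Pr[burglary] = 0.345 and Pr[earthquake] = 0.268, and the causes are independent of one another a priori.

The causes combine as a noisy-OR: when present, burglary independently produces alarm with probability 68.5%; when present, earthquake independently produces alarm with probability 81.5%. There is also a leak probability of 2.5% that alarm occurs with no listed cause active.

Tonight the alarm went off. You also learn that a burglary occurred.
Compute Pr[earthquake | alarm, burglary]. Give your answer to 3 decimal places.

Under noisy-OR, P(alarm | causes) = 1 − (1−0.025)·∏(1−qᵢ) over the active causes.
Weight on earthquake=true, given the evidence: 0.943182·0.268 = 0.252773
Normalizer over all consistent configurations: 0.692875·0.732 + 0.943182·0.268 = 0.759958
Posterior = 0.252773 / 0.759958 ≈ 0.333

Pr[earthquake | alarm, burglary] ≈ 0.333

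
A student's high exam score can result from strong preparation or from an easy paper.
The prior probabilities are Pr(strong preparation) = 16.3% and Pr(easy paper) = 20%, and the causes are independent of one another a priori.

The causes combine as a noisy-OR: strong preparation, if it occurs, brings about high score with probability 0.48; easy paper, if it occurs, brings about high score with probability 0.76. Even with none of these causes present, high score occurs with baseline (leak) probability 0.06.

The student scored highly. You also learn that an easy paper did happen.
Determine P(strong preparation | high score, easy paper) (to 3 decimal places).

P(strong preparation | high score, easy paper) ≈ 0.182

Under noisy-OR, P(high score | causes) = 1 − (1−0.06)·∏(1−qᵢ) over the active causes.
Numerator (weight on configurations with strong preparation): 0.882688*0.163 = 0.143878
Normalizer over all consistent configurations: 0.7744*0.837 + 0.882688*0.163 = 0.792051
Posterior = 0.143878 / 0.792051 ≈ 0.182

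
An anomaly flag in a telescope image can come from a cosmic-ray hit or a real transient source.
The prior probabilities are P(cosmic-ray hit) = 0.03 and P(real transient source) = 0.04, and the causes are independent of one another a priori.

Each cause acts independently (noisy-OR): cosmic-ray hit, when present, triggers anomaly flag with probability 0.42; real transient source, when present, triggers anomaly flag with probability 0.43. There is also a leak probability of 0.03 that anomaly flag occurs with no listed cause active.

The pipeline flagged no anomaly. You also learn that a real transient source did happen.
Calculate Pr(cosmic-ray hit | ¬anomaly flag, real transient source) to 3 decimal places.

Pr(cosmic-ray hit | ¬anomaly flag, real transient source) ≈ 0.018

Under noisy-OR, P(anomaly flag | causes) = 1 − (1−0.03)·∏(1−qᵢ) over the active causes.
P(¬anomaly flag | real transient source) = 0.5529×0.97 + 0.320682×0.03 = 0.536313 + 0.009620 = 0.545933
The cosmic-ray hit-present share is 0.320682×0.03 = 0.009620.
Hence the posterior is 0.009620/0.545933 ≈ 0.018.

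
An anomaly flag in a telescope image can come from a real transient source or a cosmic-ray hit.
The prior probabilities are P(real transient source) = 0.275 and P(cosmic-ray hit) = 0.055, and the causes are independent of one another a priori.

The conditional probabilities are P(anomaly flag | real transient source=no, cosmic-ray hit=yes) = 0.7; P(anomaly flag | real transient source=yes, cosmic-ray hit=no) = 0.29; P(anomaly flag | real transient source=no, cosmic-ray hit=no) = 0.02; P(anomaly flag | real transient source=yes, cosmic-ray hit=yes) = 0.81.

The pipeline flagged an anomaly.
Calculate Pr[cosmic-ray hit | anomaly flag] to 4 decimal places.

Sum P(anomaly flag|·) weighted by the priors over the 4 (real transient source, cosmic-ray hit) configurations:
  P(anomaly flag) = 0.02·0.725·0.945 + 0.7·0.725·0.055 + 0.29·0.275·0.945 + 0.81·0.275·0.055
        = 0.013702 + 0.027912 + 0.075364 + 0.012251 = 0.129229
Keeping only the cosmic-ray hit-present terms gives 0.040163, so
  P(cosmic-ray hit | anomaly flag) = 0.040163 / 0.129229 ≈ 0.3108

Pr[cosmic-ray hit | anomaly flag] ≈ 0.3108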